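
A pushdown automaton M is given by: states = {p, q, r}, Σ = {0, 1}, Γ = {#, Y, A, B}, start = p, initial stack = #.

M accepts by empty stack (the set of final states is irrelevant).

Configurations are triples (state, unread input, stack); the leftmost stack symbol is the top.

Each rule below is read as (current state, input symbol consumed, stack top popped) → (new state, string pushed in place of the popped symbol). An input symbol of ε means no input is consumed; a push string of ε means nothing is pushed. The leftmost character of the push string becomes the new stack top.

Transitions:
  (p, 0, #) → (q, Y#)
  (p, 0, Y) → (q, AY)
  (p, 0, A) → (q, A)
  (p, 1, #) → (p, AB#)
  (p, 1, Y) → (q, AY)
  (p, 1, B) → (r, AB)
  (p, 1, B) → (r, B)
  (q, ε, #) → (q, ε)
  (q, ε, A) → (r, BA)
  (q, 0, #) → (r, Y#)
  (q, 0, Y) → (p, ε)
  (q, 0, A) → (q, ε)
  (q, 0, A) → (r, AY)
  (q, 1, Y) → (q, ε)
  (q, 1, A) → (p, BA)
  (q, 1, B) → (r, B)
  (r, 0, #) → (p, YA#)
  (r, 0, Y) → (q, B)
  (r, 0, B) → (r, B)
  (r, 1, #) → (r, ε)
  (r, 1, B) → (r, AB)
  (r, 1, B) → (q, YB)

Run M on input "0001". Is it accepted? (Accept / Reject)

One accepting computation: (p, 0001, #) ⊢ (q, 001, Y#) ⊢ (p, 01, #) ⊢ (q, 1, Y#) ⊢ (q, ε, #) ⊢ (q, ε, ε)
All input consumed and the stack is empty.

Accept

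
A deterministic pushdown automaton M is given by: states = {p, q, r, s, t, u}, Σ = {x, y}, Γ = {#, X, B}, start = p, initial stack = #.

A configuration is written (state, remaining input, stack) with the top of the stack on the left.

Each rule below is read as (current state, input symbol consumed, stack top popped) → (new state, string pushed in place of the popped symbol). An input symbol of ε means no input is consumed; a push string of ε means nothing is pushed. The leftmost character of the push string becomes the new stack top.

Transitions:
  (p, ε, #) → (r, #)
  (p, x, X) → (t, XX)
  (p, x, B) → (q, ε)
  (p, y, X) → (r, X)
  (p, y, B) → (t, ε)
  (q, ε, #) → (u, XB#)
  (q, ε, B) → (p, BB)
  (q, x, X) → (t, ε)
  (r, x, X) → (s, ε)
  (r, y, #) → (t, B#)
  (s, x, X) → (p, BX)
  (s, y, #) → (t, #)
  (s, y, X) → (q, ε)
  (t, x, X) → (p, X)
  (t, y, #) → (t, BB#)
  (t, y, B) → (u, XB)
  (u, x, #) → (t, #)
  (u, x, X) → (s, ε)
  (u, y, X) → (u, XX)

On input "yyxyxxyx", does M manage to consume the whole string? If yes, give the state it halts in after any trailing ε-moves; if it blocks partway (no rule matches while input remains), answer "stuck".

stuck

(p, yyxyxxyx, #) ⊢ (r, yyxyxxyx, #) ⊢ (t, yxyxxyx, B#) ⊢ (u, xyxxyx, XB#) ⊢ (s, yxxyx, B#)
No transition for (s, y, top B); M blocks with input yxxyx remaining.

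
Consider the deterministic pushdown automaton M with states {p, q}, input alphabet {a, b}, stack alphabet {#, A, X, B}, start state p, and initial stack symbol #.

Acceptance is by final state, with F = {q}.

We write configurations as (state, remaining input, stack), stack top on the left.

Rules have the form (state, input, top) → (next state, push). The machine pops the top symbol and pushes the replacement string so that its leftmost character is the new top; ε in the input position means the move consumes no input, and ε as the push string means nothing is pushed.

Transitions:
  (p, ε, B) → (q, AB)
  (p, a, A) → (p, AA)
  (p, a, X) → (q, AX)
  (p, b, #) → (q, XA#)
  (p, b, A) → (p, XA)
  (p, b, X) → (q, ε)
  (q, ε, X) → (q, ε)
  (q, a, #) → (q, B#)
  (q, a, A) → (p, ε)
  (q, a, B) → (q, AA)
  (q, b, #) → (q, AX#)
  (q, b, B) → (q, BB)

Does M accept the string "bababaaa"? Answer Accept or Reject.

(p, bababaaa, #) ⊢ (q, ababaaa, XA#) ⊢ (q, ababaaa, A#) ⊢ (p, babaaa, #) ⊢ (q, abaaa, XA#) ⊢ (q, abaaa, A#) ⊢ (p, baaa, #) ⊢ (q, aaa, XA#) ⊢ (q, aaa, A#) ⊢ (p, aa, #)
No transition applies at (p, aa, #); input not fully consumed.

Reject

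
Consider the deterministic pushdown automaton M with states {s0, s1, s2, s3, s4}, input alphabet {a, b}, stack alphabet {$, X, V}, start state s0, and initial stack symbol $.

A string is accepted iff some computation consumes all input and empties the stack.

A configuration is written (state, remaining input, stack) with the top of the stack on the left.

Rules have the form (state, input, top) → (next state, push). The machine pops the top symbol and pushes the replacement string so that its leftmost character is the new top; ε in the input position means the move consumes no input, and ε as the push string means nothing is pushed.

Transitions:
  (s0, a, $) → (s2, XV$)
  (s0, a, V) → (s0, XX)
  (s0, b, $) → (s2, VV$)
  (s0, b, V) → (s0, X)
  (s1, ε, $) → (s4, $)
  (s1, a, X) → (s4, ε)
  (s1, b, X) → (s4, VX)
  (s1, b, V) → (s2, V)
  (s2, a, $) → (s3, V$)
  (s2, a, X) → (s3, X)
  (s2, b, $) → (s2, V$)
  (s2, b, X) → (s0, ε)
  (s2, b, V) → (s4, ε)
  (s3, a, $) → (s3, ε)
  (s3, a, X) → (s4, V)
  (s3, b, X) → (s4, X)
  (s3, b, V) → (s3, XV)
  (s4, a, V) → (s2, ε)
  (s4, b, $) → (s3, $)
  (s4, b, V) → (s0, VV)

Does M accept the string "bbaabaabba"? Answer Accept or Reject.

Accept

(s0, bbaabaabba, $)
  read b, top $: go to s2, push VV$ → (s2, baabaabba, VV$)
  read b, top V: go to s4, push ε → (s4, aabaabba, V$)
  read a, top V: go to s2, push ε → (s2, abaabba, $)
  read a, top $: go to s3, push V$ → (s3, baabba, V$)
  read b, top V: go to s3, push XV → (s3, aabba, XV$)
  read a, top X: go to s4, push V → (s4, abba, VV$)
  read a, top V: go to s2, push ε → (s2, bba, V$)
  read b, top V: go to s4, push ε → (s4, ba, $)
  read b, top $: go to s3, push $ → (s3, a, $)
  read a, top $: go to s3, push ε → (s3, ε, ε)
All input consumed and the stack is empty.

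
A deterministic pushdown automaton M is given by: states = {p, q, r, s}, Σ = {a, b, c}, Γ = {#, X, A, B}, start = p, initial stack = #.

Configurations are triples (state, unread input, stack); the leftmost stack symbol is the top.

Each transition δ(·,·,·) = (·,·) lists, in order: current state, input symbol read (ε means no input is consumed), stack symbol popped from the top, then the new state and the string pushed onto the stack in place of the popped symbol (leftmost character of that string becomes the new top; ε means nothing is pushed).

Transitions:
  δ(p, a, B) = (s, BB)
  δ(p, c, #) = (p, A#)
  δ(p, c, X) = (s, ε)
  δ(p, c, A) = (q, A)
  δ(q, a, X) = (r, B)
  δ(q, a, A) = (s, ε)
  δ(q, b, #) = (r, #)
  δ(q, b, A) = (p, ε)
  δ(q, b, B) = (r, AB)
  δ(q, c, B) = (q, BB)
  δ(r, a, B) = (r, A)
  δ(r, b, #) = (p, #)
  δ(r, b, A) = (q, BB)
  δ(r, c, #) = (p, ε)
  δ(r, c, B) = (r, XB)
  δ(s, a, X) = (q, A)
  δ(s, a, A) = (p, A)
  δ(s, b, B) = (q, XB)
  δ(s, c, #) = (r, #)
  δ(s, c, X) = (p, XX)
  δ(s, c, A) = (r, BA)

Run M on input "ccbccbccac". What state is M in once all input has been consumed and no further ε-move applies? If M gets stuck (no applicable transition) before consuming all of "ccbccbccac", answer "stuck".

r

(p, ccbccbccac, #) ⊢ (p, cbccbccac, A#) ⊢ (q, bccbccac, A#) ⊢ (p, ccbccac, #) ⊢ (p, cbccac, A#) ⊢ (q, bccac, A#) ⊢ (p, ccac, #) ⊢ (p, cac, A#) ⊢ (q, ac, A#) ⊢ (s, c, #) ⊢ (r, ε, #)
All input consumed; M is in state r.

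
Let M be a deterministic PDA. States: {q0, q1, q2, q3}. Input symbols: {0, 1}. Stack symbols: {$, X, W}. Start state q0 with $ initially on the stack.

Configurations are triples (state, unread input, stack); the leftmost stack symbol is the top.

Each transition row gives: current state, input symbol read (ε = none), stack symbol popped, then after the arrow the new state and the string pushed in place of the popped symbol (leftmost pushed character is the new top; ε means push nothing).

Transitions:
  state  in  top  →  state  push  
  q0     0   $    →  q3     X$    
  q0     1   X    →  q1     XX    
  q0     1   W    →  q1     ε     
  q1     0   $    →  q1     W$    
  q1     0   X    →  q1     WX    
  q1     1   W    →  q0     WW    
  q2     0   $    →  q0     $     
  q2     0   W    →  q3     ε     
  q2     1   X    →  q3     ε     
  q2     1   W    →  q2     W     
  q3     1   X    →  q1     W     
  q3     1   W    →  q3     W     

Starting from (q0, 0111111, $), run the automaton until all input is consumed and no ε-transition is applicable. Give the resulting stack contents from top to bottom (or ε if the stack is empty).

WW$

(q0, 0111111, $)
  read 0, top $: go to q3, push X$ → (q3, 111111, X$)
  read 1, top X: go to q1, push W → (q1, 11111, W$)
  read 1, top W: go to q0, push WW → (q0, 1111, WW$)
  read 1, top W: go to q1, push ε → (q1, 111, W$)
  read 1, top W: go to q0, push WW → (q0, 11, WW$)
  read 1, top W: go to q1, push ε → (q1, 1, W$)
  read 1, top W: go to q0, push WW → (q0, ε, WW$)
All input consumed in state q0 with stack WW$.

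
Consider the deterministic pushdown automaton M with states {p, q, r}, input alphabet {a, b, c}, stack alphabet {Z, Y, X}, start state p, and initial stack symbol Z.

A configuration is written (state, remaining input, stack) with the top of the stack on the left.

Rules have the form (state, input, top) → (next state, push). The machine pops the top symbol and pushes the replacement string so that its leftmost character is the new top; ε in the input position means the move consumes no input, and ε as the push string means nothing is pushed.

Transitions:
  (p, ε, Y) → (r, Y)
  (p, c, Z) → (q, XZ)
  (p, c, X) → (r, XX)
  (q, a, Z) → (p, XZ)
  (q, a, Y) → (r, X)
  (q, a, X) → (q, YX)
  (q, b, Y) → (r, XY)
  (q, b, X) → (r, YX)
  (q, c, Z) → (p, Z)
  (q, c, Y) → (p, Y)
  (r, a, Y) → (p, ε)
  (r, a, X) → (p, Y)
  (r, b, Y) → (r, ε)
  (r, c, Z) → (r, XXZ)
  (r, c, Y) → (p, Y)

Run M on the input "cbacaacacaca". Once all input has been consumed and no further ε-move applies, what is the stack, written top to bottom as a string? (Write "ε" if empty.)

(p, cbacaacacaca, Z) ⊢ (q, bacaacacaca, XZ) ⊢ (r, acaacacaca, YXZ) ⊢ (p, caacacaca, XZ) ⊢ (r, aacacaca, XXZ) ⊢ (p, acacaca, YXZ) ⊢ (r, acacaca, YXZ) ⊢ (p, cacaca, XZ) ⊢ (r, acaca, XXZ) ⊢ (p, caca, YXZ) ⊢ (r, caca, YXZ) ⊢ (p, aca, YXZ) ⊢ (r, aca, YXZ) ⊢ (p, ca, XZ) ⊢ (r, a, XXZ) ⊢ (p, ε, YXZ) ⊢ (r, ε, YXZ)
All input consumed in state r with stack YXZ.

YXZ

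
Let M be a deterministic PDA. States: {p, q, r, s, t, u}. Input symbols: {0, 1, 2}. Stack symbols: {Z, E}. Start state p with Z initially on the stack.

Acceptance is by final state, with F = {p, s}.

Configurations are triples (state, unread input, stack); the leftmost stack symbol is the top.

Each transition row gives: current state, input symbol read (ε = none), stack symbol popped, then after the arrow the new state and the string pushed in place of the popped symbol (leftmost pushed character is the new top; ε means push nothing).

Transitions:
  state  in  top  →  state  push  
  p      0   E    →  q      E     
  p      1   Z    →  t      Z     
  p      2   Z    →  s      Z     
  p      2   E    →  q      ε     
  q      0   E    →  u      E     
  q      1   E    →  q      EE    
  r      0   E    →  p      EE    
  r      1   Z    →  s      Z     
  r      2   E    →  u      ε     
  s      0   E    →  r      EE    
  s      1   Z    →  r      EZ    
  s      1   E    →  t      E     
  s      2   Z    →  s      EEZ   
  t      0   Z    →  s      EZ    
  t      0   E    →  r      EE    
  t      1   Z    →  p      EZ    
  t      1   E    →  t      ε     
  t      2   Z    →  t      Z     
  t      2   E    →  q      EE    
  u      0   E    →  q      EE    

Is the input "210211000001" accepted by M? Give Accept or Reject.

(p, 210211000001, Z)
  read 2, top Z: go to s, push Z → (s, 10211000001, Z)
  read 1, top Z: go to r, push EZ → (r, 0211000001, EZ)
  read 0, top E: go to p, push EE → (p, 211000001, EEZ)
  read 2, top E: go to q, push ε → (q, 11000001, EZ)
  read 1, top E: go to q, push EE → (q, 1000001, EEZ)
  read 1, top E: go to q, push EE → (q, 000001, EEEZ)
  read 0, top E: go to u, push E → (u, 00001, EEEZ)
  read 0, top E: go to q, push EE → (q, 0001, EEEEZ)
  read 0, top E: go to u, push E → (u, 001, EEEEZ)
  read 0, top E: go to q, push EE → (q, 01, EEEEEZ)
  read 0, top E: go to u, push E → (u, 1, EEEEEZ)
No transition applies at (u, 1, EEEEEZ); input not fully consumed.

Reject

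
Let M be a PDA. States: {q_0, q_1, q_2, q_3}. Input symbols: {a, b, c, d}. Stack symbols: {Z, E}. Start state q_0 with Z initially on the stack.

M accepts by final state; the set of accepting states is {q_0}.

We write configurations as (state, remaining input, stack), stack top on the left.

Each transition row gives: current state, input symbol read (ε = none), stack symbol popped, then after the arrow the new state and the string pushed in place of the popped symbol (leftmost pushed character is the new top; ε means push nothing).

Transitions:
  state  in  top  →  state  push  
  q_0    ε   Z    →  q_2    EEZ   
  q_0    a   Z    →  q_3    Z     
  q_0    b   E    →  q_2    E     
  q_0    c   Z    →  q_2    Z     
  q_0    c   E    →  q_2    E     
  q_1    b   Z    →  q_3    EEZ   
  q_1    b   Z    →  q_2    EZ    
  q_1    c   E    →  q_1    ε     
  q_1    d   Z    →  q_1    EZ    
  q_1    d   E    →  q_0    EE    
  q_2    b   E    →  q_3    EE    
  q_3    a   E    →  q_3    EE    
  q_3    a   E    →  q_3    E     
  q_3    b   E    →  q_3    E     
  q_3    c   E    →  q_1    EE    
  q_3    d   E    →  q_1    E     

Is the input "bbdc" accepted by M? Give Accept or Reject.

No computation consumes all input and reaches a final state.

Reject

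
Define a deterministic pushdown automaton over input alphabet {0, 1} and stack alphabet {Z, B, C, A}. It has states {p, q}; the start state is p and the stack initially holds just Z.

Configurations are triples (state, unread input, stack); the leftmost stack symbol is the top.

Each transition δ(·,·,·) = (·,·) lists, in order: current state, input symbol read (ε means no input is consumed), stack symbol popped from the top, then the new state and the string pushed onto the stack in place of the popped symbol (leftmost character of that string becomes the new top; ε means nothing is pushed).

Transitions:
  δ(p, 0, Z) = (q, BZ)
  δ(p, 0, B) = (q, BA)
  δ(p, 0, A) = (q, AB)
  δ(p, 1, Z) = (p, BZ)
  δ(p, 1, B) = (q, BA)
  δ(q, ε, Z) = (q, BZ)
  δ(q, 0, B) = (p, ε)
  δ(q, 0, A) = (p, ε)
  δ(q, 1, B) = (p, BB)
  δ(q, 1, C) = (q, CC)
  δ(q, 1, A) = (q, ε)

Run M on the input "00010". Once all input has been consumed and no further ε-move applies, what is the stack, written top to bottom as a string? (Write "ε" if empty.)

(p, 00010, Z)
  read 0, top Z: go to q, push BZ → (q, 0010, BZ)
  read 0, top B: go to p, push ε → (p, 010, Z)
  read 0, top Z: go to q, push BZ → (q, 10, BZ)
  read 1, top B: go to p, push BB → (p, 0, BBZ)
  read 0, top B: go to q, push BA → (q, ε, BABZ)
All input consumed in state q with stack BABZ.

BABZ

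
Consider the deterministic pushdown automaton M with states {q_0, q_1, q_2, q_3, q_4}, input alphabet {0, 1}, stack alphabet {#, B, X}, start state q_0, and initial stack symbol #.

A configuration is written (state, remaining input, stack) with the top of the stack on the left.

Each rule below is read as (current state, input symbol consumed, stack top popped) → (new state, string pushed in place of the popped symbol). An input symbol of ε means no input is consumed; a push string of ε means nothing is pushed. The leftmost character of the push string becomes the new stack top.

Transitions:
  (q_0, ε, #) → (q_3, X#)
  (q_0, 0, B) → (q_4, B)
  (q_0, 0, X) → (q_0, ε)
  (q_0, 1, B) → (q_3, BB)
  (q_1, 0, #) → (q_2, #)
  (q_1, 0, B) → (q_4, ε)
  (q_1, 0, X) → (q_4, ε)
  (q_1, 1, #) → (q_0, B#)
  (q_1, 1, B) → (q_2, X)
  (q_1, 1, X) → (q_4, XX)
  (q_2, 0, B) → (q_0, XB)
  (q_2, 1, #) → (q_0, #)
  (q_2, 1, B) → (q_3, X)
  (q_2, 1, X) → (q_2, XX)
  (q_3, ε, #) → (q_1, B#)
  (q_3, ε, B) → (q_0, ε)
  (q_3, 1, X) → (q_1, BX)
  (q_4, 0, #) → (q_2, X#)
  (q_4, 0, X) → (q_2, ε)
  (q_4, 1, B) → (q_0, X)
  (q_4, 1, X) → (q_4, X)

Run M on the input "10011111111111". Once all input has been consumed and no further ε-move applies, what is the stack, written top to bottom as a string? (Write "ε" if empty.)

(q_0, 10011111111111, #)
  ε-move, top #: go to q_3, push X# → (q_3, 10011111111111, X#)
  read 1, top X: go to q_1, push BX → (q_1, 0011111111111, BX#)
  read 0, top B: go to q_4, push ε → (q_4, 011111111111, X#)
  read 0, top X: go to q_2, push ε → (q_2, 11111111111, #)
  read 1, top #: go to q_0, push # → (q_0, 1111111111, #)
  ε-move, top #: go to q_3, push X# → (q_3, 1111111111, X#)
  read 1, top X: go to q_1, push BX → (q_1, 111111111, BX#)
  read 1, top B: go to q_2, push X → (q_2, 11111111, XX#)
  read 1, top X: go to q_2, push XX → (q_2, 1111111, XXX#)
  read 1, top X: go to q_2, push XX → (q_2, 111111, XXXX#)
  read 1, top X: go to q_2, push XX → (q_2, 11111, XXXXX#)
  read 1, top X: go to q_2, push XX → (q_2, 1111, XXXXXX#)
  read 1, top X: go to q_2, push XX → (q_2, 111, XXXXXXX#)
  read 1, top X: go to q_2, push XX → (q_2, 11, XXXXXXXX#)
  read 1, top X: go to q_2, push XX → (q_2, 1, XXXXXXXXX#)
  read 1, top X: go to q_2, push XX → (q_2, ε, XXXXXXXXXX#)
All input consumed in state q_2 with stack XXXXXXXXXX#.

XXXXXXXXXX#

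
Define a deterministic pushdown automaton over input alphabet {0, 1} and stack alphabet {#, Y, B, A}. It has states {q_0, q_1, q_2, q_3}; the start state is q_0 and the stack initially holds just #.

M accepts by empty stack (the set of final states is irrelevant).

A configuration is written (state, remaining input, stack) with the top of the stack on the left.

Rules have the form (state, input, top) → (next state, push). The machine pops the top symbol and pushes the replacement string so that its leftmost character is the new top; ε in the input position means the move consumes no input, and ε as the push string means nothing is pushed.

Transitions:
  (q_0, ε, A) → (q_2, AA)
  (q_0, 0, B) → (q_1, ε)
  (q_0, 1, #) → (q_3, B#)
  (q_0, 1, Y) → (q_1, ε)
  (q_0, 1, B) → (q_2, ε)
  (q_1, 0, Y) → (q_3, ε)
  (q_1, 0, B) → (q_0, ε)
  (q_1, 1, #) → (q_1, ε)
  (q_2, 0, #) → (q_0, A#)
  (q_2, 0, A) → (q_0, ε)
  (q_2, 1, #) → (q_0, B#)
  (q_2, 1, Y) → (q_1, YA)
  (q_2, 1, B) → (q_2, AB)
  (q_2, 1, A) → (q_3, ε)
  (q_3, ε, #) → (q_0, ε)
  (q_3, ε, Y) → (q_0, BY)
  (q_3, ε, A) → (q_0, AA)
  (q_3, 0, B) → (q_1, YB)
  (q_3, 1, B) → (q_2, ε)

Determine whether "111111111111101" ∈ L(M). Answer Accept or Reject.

(q_0, 111111111111101, #)
  read 1, top #: go to q_3, push B# → (q_3, 11111111111101, B#)
  read 1, top B: go to q_2, push ε → (q_2, 1111111111101, #)
  read 1, top #: go to q_0, push B# → (q_0, 111111111101, B#)
  read 1, top B: go to q_2, push ε → (q_2, 11111111101, #)
  read 1, top #: go to q_0, push B# → (q_0, 1111111101, B#)
  read 1, top B: go to q_2, push ε → (q_2, 111111101, #)
  read 1, top #: go to q_0, push B# → (q_0, 11111101, B#)
  read 1, top B: go to q_2, push ε → (q_2, 1111101, #)
  read 1, top #: go to q_0, push B# → (q_0, 111101, B#)
  read 1, top B: go to q_2, push ε → (q_2, 11101, #)
  read 1, top #: go to q_0, push B# → (q_0, 1101, B#)
  read 1, top B: go to q_2, push ε → (q_2, 101, #)
  read 1, top #: go to q_0, push B# → (q_0, 01, B#)
  read 0, top B: go to q_1, push ε → (q_1, 1, #)
  read 1, top #: go to q_1, push ε → (q_1, ε, ε)
All input consumed and the stack is empty.

Accept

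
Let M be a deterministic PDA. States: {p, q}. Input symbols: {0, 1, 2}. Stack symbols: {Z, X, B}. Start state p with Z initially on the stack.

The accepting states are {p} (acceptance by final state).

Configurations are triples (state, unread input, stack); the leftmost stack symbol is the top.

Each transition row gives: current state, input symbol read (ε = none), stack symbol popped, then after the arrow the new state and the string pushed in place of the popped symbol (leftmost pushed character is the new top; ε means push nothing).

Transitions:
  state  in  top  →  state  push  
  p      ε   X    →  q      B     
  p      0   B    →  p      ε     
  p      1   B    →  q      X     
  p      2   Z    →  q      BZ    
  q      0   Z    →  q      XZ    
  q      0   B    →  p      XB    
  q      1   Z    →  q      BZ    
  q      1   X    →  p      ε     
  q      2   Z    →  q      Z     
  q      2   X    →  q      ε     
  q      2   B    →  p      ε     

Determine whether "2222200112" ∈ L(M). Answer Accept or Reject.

Reject

(p, 2222200112, Z)
  read 2, top Z: go to q, push BZ → (q, 222200112, BZ)
  read 2, top B: go to p, push ε → (p, 22200112, Z)
  read 2, top Z: go to q, push BZ → (q, 2200112, BZ)
  read 2, top B: go to p, push ε → (p, 200112, Z)
  read 2, top Z: go to q, push BZ → (q, 00112, BZ)
  read 0, top B: go to p, push XB → (p, 0112, XBZ)
  ε-move, top X: go to q, push B → (q, 0112, BBZ)
  read 0, top B: go to p, push XB → (p, 112, XBBZ)
  ε-move, top X: go to q, push B → (q, 112, BBBZ)
No transition applies at (q, 112, BBBZ); input not fully consumed.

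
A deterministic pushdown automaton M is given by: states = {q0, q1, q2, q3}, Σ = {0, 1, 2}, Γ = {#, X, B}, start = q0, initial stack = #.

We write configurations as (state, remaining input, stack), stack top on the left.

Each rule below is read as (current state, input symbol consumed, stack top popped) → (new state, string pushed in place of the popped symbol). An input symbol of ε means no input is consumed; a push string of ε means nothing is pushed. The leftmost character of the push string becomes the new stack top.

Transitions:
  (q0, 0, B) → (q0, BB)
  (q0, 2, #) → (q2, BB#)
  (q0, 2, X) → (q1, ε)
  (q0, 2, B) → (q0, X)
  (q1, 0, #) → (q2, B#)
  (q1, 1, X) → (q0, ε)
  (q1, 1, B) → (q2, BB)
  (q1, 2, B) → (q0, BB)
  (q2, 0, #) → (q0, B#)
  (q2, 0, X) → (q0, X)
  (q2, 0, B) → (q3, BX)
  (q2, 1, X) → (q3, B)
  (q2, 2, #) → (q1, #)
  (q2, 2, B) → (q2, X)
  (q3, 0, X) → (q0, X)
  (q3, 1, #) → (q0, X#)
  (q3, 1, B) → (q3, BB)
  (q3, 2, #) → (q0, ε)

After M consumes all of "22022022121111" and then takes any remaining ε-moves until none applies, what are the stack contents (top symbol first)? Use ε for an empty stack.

(q0, 22022022121111, #) ⊢ (q2, 2022022121111, BB#) ⊢ (q2, 022022121111, XB#) ⊢ (q0, 22022121111, XB#) ⊢ (q1, 2022121111, B#) ⊢ (q0, 022121111, BB#) ⊢ (q0, 22121111, BBB#) ⊢ (q0, 2121111, XBB#) ⊢ (q1, 121111, BB#) ⊢ (q2, 21111, BBB#) ⊢ (q2, 1111, XBB#) ⊢ (q3, 111, BBB#) ⊢ (q3, 11, BBBB#) ⊢ (q3, 1, BBBBB#) ⊢ (q3, ε, BBBBBB#)
All input consumed in state q3 with stack BBBBBB#.

BBBBBB#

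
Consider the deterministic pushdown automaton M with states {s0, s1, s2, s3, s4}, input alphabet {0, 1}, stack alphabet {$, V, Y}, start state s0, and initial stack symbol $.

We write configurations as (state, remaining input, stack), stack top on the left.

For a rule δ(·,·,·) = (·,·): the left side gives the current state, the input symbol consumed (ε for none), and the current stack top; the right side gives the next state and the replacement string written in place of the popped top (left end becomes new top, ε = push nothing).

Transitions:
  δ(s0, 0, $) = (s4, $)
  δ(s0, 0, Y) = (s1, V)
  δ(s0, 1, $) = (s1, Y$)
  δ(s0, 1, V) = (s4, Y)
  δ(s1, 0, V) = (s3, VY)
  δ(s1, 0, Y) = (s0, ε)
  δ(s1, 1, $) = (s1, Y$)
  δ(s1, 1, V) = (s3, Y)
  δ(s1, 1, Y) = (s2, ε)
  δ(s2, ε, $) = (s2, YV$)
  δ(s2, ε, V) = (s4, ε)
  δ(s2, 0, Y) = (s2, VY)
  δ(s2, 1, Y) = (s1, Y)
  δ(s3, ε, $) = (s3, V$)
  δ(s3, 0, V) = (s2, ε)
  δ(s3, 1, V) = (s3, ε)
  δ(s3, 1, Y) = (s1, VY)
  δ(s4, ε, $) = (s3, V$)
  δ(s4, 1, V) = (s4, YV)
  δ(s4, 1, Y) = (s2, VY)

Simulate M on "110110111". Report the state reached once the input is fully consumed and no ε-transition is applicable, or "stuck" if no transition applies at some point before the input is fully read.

(s0, 110110111, $)
  read 1, top $: go to s1, push Y$ → (s1, 10110111, Y$)
  read 1, top Y: go to s2, push ε → (s2, 0110111, $)
  ε-move, top $: go to s2, push YV$ → (s2, 0110111, YV$)
  read 0, top Y: go to s2, push VY → (s2, 110111, VYV$)
  ε-move, top V: go to s4, push ε → (s4, 110111, YV$)
  read 1, top Y: go to s2, push VY → (s2, 10111, VYV$)
  ε-move, top V: go to s4, push ε → (s4, 10111, YV$)
  read 1, top Y: go to s2, push VY → (s2, 0111, VYV$)
  ε-move, top V: go to s4, push ε → (s4, 0111, YV$)
No transition for (s4, 0, top Y); M blocks with input 0111 remaining.

stuck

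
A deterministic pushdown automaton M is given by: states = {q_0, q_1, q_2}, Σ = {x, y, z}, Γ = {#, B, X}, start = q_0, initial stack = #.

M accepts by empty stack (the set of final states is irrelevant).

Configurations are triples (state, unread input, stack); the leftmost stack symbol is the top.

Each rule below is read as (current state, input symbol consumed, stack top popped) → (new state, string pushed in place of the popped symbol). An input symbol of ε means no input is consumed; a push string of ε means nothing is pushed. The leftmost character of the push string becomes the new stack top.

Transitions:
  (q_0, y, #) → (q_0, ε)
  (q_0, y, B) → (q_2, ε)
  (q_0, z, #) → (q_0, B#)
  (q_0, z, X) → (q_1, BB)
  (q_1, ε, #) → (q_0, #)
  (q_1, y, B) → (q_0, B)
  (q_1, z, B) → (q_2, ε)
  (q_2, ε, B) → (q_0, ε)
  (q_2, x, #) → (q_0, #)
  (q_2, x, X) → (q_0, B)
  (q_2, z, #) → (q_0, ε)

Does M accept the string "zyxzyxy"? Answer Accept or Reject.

(q_0, zyxzyxy, #)
  read z, top #: go to q_0, push B# → (q_0, yxzyxy, B#)
  read y, top B: go to q_2, push ε → (q_2, xzyxy, #)
  read x, top #: go to q_0, push # → (q_0, zyxy, #)
  read z, top #: go to q_0, push B# → (q_0, yxy, B#)
  read y, top B: go to q_2, push ε → (q_2, xy, #)
  read x, top #: go to q_0, push # → (q_0, y, #)
  read y, top #: go to q_0, push ε → (q_0, ε, ε)
All input consumed and the stack is empty.

Accept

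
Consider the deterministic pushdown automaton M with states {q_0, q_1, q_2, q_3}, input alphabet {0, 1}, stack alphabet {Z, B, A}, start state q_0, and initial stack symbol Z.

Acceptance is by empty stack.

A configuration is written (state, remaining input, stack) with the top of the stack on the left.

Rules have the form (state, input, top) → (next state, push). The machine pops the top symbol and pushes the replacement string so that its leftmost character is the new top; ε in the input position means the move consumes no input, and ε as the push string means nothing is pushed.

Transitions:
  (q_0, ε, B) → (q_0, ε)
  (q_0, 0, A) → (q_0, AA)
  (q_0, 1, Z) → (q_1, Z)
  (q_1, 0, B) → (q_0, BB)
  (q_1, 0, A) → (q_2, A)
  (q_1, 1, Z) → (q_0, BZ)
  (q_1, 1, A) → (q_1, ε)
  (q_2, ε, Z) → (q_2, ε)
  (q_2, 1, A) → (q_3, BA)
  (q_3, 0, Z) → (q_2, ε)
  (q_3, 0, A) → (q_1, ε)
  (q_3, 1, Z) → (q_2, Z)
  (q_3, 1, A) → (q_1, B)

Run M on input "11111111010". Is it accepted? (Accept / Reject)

Reject

(q_0, 11111111010, Z)
  read 1, top Z: go to q_1, push Z → (q_1, 1111111010, Z)
  read 1, top Z: go to q_0, push BZ → (q_0, 111111010, BZ)
  ε-move, top B: go to q_0, push ε → (q_0, 111111010, Z)
  read 1, top Z: go to q_1, push Z → (q_1, 11111010, Z)
  read 1, top Z: go to q_0, push BZ → (q_0, 1111010, BZ)
  ε-move, top B: go to q_0, push ε → (q_0, 1111010, Z)
  read 1, top Z: go to q_1, push Z → (q_1, 111010, Z)
  read 1, top Z: go to q_0, push BZ → (q_0, 11010, BZ)
  ε-move, top B: go to q_0, push ε → (q_0, 11010, Z)
  read 1, top Z: go to q_1, push Z → (q_1, 1010, Z)
  read 1, top Z: go to q_0, push BZ → (q_0, 010, BZ)
  ε-move, top B: go to q_0, push ε → (q_0, 010, Z)
No transition applies at (q_0, 010, Z); input not fully consumed.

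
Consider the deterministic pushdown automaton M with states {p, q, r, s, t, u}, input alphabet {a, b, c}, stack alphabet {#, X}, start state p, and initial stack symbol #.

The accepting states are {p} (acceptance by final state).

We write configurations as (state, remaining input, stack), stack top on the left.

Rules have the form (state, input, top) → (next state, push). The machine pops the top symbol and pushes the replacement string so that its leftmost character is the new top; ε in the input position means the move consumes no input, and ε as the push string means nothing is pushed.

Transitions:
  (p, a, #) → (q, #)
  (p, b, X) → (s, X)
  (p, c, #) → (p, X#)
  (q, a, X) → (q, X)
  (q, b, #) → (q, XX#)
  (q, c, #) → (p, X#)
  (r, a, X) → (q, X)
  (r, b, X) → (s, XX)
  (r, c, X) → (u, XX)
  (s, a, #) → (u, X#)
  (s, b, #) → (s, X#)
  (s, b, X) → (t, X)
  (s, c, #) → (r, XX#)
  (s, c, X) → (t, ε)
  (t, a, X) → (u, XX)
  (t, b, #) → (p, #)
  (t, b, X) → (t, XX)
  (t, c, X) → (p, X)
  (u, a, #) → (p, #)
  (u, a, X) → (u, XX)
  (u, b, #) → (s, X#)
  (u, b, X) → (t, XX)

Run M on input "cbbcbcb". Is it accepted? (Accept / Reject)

(p, cbbcbcb, #) ⊢ (p, bbcbcb, X#) ⊢ (s, bcbcb, X#) ⊢ (t, cbcb, X#) ⊢ (p, bcb, X#) ⊢ (s, cb, X#) ⊢ (t, b, #) ⊢ (p, ε, #)
All input consumed; state p ∈ F.

Accept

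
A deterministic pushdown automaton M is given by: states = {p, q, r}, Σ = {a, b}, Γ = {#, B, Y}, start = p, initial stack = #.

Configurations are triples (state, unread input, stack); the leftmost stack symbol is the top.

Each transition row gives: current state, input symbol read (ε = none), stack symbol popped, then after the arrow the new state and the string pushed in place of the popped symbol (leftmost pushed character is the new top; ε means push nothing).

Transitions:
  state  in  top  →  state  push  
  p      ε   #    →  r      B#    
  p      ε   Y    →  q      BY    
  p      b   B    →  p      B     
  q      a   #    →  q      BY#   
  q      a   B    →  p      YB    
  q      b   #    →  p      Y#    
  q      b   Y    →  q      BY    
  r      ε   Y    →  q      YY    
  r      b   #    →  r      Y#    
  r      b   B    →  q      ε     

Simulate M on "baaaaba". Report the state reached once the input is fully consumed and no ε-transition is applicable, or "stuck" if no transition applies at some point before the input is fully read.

stuck

(p, baaaaba, #)
  ε-move, top #: go to r, push B# → (r, baaaaba, B#)
  read b, top B: go to q, push ε → (q, aaaaba, #)
  read a, top #: go to q, push BY# → (q, aaaba, BY#)
  read a, top B: go to p, push YB → (p, aaba, YBY#)
  ε-move, top Y: go to q, push BY → (q, aaba, BYBY#)
  read a, top B: go to p, push YB → (p, aba, YBYBY#)
  ε-move, top Y: go to q, push BY → (q, aba, BYBYBY#)
  read a, top B: go to p, push YB → (p, ba, YBYBYBY#)
  ε-move, top Y: go to q, push BY → (q, ba, BYBYBYBY#)
No transition for (q, b, top B); M blocks with input ba remaining.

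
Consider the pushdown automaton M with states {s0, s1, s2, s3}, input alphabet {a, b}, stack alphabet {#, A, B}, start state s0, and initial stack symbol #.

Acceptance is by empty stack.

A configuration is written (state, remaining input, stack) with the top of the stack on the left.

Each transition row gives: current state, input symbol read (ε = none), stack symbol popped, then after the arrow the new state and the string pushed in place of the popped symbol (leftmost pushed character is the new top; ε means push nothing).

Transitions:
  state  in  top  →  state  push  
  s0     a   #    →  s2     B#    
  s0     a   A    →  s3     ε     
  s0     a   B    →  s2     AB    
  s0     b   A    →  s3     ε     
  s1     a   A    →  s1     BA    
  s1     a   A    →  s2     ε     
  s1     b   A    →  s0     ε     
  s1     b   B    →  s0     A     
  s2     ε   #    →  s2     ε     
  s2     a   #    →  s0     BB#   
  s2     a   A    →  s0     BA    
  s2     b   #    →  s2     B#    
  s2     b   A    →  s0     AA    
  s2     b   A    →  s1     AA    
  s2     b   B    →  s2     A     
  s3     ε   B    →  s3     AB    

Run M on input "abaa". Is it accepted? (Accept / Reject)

No computation consumes all input and empties the stack.

Reject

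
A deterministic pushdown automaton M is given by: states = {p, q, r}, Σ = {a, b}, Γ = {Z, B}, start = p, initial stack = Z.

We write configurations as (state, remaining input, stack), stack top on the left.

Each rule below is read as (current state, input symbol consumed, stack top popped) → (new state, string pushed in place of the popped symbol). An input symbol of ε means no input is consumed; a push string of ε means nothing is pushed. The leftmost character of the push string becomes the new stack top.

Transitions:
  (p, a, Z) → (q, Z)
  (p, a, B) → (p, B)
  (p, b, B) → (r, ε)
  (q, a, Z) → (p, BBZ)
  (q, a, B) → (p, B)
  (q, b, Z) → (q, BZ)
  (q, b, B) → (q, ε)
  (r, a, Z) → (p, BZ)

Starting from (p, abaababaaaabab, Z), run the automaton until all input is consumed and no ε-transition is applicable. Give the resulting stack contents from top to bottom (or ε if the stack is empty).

Z

(p, abaababaaaabab, Z)
  read a, top Z: go to q, push Z → (q, baababaaaabab, Z)
  read b, top Z: go to q, push BZ → (q, aababaaaabab, BZ)
  read a, top B: go to p, push B → (p, ababaaaabab, BZ)
  read a, top B: go to p, push B → (p, babaaaabab, BZ)
  read b, top B: go to r, push ε → (r, abaaaabab, Z)
  read a, top Z: go to p, push BZ → (p, baaaabab, BZ)
  read b, top B: go to r, push ε → (r, aaaabab, Z)
  read a, top Z: go to p, push BZ → (p, aaabab, BZ)
  read a, top B: go to p, push B → (p, aabab, BZ)
  read a, top B: go to p, push B → (p, abab, BZ)
  read a, top B: go to p, push B → (p, bab, BZ)
  read b, top B: go to r, push ε → (r, ab, Z)
  read a, top Z: go to p, push BZ → (p, b, BZ)
  read b, top B: go to r, push ε → (r, ε, Z)
All input consumed in state r with stack Z.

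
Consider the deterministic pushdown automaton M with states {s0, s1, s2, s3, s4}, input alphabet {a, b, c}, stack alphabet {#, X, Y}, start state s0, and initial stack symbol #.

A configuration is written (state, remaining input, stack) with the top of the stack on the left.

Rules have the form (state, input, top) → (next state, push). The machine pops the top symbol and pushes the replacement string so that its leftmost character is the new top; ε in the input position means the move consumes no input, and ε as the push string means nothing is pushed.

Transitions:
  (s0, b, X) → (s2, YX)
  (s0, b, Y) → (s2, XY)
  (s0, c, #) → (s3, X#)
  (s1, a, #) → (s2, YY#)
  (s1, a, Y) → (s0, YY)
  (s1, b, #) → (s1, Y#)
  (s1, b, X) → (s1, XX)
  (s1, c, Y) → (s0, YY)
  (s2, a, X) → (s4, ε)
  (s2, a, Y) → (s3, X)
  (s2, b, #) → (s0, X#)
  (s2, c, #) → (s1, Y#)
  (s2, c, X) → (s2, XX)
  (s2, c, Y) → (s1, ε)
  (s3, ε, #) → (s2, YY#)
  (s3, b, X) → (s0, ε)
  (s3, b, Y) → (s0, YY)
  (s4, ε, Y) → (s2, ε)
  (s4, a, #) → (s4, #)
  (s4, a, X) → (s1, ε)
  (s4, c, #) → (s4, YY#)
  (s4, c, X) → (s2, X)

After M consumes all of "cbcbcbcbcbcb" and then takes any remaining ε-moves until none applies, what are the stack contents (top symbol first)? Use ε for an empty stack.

(s0, cbcbcbcbcbcb, #)
  read c, top #: go to s3, push X# → (s3, bcbcbcbcbcb, X#)
  read b, top X: go to s0, push ε → (s0, cbcbcbcbcb, #)
  read c, top #: go to s3, push X# → (s3, bcbcbcbcb, X#)
  read b, top X: go to s0, push ε → (s0, cbcbcbcb, #)
  read c, top #: go to s3, push X# → (s3, bcbcbcb, X#)
  read b, top X: go to s0, push ε → (s0, cbcbcb, #)
  read c, top #: go to s3, push X# → (s3, bcbcb, X#)
  read b, top X: go to s0, push ε → (s0, cbcb, #)
  read c, top #: go to s3, push X# → (s3, bcb, X#)
  read b, top X: go to s0, push ε → (s0, cb, #)
  read c, top #: go to s3, push X# → (s3, b, X#)
  read b, top X: go to s0, push ε → (s0, ε, #)
All input consumed in state s0 with stack #.

#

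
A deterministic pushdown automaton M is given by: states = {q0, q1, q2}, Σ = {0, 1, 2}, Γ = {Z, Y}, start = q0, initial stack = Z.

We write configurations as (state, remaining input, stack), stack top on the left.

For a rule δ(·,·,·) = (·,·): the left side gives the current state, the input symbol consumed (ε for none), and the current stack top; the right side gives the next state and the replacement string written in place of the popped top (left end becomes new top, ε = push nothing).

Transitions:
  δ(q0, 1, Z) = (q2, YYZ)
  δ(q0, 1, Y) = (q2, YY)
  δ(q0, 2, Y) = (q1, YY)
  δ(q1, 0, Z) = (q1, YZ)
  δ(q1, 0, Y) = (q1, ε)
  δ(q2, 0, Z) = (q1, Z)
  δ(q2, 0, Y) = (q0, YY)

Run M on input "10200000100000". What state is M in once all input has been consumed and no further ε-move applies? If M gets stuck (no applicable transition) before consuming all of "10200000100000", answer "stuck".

(q0, 10200000100000, Z) ⊢ (q2, 0200000100000, YYZ) ⊢ (q0, 200000100000, YYYZ) ⊢ (q1, 00000100000, YYYYZ) ⊢ (q1, 0000100000, YYYZ) ⊢ (q1, 000100000, YYZ) ⊢ (q1, 00100000, YZ) ⊢ (q1, 0100000, Z) ⊢ (q1, 100000, YZ)
No transition for (q1, 1, top Y); M blocks with input 100000 remaining.

stuck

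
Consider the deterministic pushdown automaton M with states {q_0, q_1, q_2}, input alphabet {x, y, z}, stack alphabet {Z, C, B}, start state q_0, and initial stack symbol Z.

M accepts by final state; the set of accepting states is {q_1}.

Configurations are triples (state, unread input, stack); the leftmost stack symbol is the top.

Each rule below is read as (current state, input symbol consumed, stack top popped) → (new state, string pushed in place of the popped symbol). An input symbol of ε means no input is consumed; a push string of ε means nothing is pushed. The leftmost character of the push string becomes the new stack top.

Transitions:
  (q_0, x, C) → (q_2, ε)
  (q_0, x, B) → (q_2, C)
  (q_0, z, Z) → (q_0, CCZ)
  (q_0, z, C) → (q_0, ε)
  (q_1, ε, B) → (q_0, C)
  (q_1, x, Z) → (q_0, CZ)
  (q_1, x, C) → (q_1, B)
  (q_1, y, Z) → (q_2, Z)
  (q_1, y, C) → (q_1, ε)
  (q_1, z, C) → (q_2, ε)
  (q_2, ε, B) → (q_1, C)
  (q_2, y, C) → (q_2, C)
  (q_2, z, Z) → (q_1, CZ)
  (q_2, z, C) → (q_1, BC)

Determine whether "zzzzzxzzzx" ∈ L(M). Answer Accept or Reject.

Accept

(q_0, zzzzzxzzzx, Z)
  read z, top Z: go to q_0, push CCZ → (q_0, zzzzxzzzx, CCZ)
  read z, top C: go to q_0, push ε → (q_0, zzzxzzzx, CZ)
  read z, top C: go to q_0, push ε → (q_0, zzxzzzx, Z)
  read z, top Z: go to q_0, push CCZ → (q_0, zxzzzx, CCZ)
  read z, top C: go to q_0, push ε → (q_0, xzzzx, CZ)
  read x, top C: go to q_2, push ε → (q_2, zzzx, Z)
  read z, top Z: go to q_1, push CZ → (q_1, zzx, CZ)
  read z, top C: go to q_2, push ε → (q_2, zx, Z)
  read z, top Z: go to q_1, push CZ → (q_1, x, CZ)
  read x, top C: go to q_1, push B → (q_1, ε, BZ)
All input consumed; state q_1 ∈ F.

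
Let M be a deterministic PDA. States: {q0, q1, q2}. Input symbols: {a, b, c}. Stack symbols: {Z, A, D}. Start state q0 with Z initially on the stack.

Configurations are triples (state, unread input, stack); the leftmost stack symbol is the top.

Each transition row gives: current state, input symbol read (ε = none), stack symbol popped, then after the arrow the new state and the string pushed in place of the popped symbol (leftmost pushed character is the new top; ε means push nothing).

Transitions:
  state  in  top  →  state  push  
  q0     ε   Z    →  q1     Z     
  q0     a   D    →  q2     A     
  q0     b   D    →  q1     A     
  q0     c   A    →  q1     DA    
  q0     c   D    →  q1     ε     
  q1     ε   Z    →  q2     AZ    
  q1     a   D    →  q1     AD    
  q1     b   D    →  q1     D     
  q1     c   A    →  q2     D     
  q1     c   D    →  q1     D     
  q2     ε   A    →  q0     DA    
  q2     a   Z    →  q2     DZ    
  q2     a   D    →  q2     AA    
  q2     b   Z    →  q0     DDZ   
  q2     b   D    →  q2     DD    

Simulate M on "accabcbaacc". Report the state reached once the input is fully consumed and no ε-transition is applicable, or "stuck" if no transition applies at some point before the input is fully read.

q2

(q0, accabcbaacc, Z) ⊢ (q1, accabcbaacc, Z) ⊢ (q2, accabcbaacc, AZ) ⊢ (q0, accabcbaacc, DAZ) ⊢ (q2, ccabcbaacc, AAZ) ⊢ (q0, ccabcbaacc, DAAZ) ⊢ (q1, cabcbaacc, AAZ) ⊢ (q2, abcbaacc, DAZ) ⊢ (q2, bcbaacc, AAAZ) ⊢ (q0, bcbaacc, DAAAZ) ⊢ (q1, cbaacc, AAAAZ) ⊢ (q2, baacc, DAAAZ) ⊢ (q2, aacc, DDAAAZ) ⊢ (q2, acc, AADAAAZ) ⊢ (q0, acc, DAADAAAZ) ⊢ (q2, cc, AAADAAAZ) ⊢ (q0, cc, DAAADAAAZ) ⊢ (q1, c, AAADAAAZ) ⊢ (q2, ε, DAADAAAZ)
All input consumed; M is in state q2.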